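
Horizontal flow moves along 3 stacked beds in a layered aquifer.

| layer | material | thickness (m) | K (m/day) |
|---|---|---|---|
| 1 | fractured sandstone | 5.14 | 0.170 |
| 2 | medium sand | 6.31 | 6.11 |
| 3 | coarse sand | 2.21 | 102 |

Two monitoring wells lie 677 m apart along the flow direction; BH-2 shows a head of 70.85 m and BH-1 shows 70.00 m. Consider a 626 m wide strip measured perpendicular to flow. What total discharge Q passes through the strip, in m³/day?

Flow is parallel to layering, so each bed carries its own Darcy discharge and the transmissivities add.
Σ(K_i·b_i) = 0.170×5.14 + 6.11×6.31 + 102×2.21 = 264.8 m²/day.
Hydraulic gradient i = (70.85 − 70.00) / 677 = 0.85 / 677 = 0.001256.
Q = Σ(K_i·b_i) · W · i = 264.8 × 626 × 0.001256 = 208.2 m³/day.

208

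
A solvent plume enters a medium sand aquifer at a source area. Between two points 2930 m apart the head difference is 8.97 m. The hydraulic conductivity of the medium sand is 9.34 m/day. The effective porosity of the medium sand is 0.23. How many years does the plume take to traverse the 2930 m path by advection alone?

64.5

Hydraulic gradient i = Δh / L = 8.97 / 2930 = 0.003061.
Darcy flux q = K · i = 9.340 × 0.003061 = 0.02859 m/day.
Seepage velocity v = q / n_e = 0.02859 / 0.23 = 0.1243 m/day.
Travel time t = L / v = 2930 / 0.1243 = 23568 days = 64.53 years.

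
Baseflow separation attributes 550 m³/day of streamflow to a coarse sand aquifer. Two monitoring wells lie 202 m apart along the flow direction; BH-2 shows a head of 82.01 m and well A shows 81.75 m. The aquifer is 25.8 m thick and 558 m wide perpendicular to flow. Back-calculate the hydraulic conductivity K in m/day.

Cross-sectional area A = 558 × 25.8 = 14396 m².
Hydraulic gradient i = (82.01 − 81.75) / 202 = 0.26 / 202 = 0.001287.
From Q = K·A·i, K = Q / (A·i) = 550 / (14396 × 0.001287) = 29.68 m/day.

29.7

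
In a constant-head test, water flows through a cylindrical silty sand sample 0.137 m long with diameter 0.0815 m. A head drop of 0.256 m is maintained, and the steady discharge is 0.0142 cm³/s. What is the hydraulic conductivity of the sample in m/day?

0.126

Cross-sectional area A = π·(d/2)² = π × (0.0815/2)² = 0.005217 m².
Convert discharge: 0.0142 cm³/s = 1.420e-08 m³/s.
Darcy's law rearranged: K = Q·L / (A·Δh) = 1.420e-08 × 0.137 / (0.005217 × 0.256) = 1.457e-06 m/s = 0.1259 m/day.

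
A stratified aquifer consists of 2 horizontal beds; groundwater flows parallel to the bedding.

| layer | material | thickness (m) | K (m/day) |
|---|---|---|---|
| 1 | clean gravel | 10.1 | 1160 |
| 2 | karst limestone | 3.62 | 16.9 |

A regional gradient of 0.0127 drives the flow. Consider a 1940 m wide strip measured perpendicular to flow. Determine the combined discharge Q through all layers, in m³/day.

Flow is parallel to layering, so each bed carries its own Darcy discharge and the transmissivities add.
Σ(K_i·b_i) = 1160×10.1 + 16.9×3.62 = 11777 m²/day.
Hydraulic gradient i = 0.0127.
Q = Σ(K_i·b_i) · W · i = 11777 × 1940 × 0.01270 = 2.902e+05 m³/day.

290000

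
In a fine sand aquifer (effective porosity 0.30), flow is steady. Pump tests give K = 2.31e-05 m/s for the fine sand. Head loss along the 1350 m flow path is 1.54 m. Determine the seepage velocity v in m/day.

Convert K: 2.31e-05 m/s × 86400 = 1.996 m/day.
Hydraulic gradient i = Δh / L = 1.54 / 1350 = 0.001141.
Darcy flux q = K · i = 1.996 × 0.001141 = 0.002277 m/day.
Seepage velocity v = q / n_e = 0.002277 / 0.30 = 0.007589 m/day.

0.00759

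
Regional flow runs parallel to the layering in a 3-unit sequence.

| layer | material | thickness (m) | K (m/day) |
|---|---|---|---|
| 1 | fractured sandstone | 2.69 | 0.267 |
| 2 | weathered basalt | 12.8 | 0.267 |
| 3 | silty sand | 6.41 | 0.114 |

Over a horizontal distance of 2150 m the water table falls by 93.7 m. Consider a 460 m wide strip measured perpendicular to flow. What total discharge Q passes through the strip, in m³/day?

97.6

Flow is parallel to layering, so each bed carries its own Darcy discharge and the transmissivities add.
Σ(K_i·b_i) = 0.267×2.69 + 0.267×12.8 + 0.114×6.41 = 4.867 m²/day.
Hydraulic gradient i = Δh / L = 93.7 / 2150 = 0.04358.
Q = Σ(K_i·b_i) · W · i = 4.867 × 460 × 0.04358 = 97.56 m³/day.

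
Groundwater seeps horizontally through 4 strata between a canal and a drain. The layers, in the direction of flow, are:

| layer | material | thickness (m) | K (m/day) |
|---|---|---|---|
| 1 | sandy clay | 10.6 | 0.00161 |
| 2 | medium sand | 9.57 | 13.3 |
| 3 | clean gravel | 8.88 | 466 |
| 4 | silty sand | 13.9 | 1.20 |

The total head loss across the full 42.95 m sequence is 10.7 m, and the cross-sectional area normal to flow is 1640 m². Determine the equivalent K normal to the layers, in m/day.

Flow is perpendicular to layering, so the layers act in series and the equivalent K is the thickness-weighted harmonic mean.
Total thickness L = 10.6 + 9.57 + 8.88 + 13.9 = 42.95 m.
Σ(b_i/K_i) = 10.6/0.00161 + 9.57/13.3 + 8.88/466 + 13.9/1.20 = 6596 d.
K_eq = L / Σ(b_i/K_i) = 42.95 / 6596 = 0.006511 m/day.

0.00651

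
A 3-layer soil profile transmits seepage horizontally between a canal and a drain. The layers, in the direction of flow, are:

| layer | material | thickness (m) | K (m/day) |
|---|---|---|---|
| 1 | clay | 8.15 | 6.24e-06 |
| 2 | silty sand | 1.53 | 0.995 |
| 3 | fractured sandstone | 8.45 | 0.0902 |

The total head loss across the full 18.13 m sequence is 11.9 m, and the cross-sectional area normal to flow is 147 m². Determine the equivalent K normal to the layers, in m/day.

Flow is perpendicular to layering, so the layers act in series and the equivalent K is the thickness-weighted harmonic mean.
Total thickness L = 8.15 + 1.53 + 8.45 = 18.13 m.
Σ(b_i/K_i) = 8.15/6.24e-06 + 1.53/0.995 + 8.45/0.0902 = 1.306e+06 d.
K_eq = L / Σ(b_i/K_i) = 18.13 / 1.306e+06 = 1.388e-05 m/day.

1.39e-05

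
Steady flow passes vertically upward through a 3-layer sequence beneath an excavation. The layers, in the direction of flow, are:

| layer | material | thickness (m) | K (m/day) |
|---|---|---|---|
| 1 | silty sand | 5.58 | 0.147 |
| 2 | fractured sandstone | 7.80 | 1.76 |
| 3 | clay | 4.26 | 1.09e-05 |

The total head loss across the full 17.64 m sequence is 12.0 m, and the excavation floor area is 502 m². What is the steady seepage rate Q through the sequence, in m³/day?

Flow is perpendicular to layering, so the layers act in series and the equivalent K is the thickness-weighted harmonic mean.
Total thickness L = 5.58 + 7.80 + 4.26 = 17.64 m.
Σ(b_i/K_i) = 5.58/0.147 + 7.80/1.76 + 4.26/1.09e-05 = 3.909e+05 d.
K_eq = L / Σ(b_i/K_i) = 17.64 / 3.909e+05 = 4.513e-05 m/day.
Q = K_eq · A · (Δh/L) = 4.513e-05 × 502 × (12.0/17.64) = 0.01541 m³/day.

0.0154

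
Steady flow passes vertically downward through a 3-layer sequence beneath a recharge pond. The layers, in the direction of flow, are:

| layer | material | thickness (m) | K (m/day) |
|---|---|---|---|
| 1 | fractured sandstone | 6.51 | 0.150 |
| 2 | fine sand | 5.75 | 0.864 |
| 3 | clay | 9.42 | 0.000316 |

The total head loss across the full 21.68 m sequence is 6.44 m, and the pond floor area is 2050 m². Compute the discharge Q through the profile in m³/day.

0.442

Flow is perpendicular to layering, so the layers act in series and the equivalent K is the thickness-weighted harmonic mean.
Total thickness L = 6.51 + 5.75 + 9.42 = 21.68 m.
Σ(b_i/K_i) = 6.51/0.150 + 5.75/0.864 + 9.42/0.000316 = 29860 d.
K_eq = L / Σ(b_i/K_i) = 21.68 / 29860 = 0.0007261 m/day.
Q = K_eq · A · (Δh/L) = 0.0007261 × 2050 × (6.44/21.68) = 0.4421 m³/day.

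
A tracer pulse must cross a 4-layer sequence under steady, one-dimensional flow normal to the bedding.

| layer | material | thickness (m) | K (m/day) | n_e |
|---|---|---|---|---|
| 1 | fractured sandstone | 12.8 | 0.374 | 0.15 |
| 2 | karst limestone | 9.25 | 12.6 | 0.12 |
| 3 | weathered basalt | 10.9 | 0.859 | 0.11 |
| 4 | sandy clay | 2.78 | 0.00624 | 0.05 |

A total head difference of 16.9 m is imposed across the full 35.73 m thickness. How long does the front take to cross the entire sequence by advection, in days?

With flow normal to the layers, continuity requires the same specific discharge q through every layer.
Σ(b_i/K_i) = 12.8/0.374 + 9.25/12.6 + 10.9/0.859 + 2.78/0.00624 = 493.2 d.
q = Δh / Σ(b_i/K_i) = 16.9 / 493.2 = 0.03427 m/day.
In each layer the seepage velocity is v_i = q/n_i, so the layer transit time is t_i = b_i·n_i / q:
  layer 1 (fractured sandstone): t_1 = 12.8 × 0.15 / 0.03427 = 56.03 d
  layer 2 (karst limestone): t_2 = 9.25 × 0.12 / 0.03427 = 32.39 d
  layer 3 (weathered basalt): t_3 = 10.9 × 0.11 / 0.03427 = 34.99 d
  layer 4 (sandy clay): t_4 = 2.78 × 0.05 / 0.03427 = 4.056 d
Total t = Σ t_i = 127.5 days.

127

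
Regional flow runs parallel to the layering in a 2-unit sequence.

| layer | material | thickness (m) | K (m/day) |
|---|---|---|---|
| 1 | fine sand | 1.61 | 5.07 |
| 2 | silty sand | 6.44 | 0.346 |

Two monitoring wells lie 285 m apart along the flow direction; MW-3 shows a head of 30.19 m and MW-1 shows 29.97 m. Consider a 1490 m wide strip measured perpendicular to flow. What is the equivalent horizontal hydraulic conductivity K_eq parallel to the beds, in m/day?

Flow is parallel to layering, so each bed carries its own Darcy discharge and the transmissivities add.
Σ(K_i·b_i) = 5.07×1.61 + 0.346×6.44 = 10.39 m²/day.
Total thickness b = 8.050 m, so K_eq = Σ(K_i·b_i)/b = 1.291 m/day.

1.29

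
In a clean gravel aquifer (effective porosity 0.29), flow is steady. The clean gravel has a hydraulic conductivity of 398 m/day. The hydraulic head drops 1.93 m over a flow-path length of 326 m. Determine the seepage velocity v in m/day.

8.13

Hydraulic gradient i = Δh / L = 1.93 / 326 = 0.005920.
Darcy flux q = K · i = 398.0 × 0.005920 = 2.356 m/day.
Seepage velocity v = q / n_e = 2.356 / 0.29 = 8.125 m/day.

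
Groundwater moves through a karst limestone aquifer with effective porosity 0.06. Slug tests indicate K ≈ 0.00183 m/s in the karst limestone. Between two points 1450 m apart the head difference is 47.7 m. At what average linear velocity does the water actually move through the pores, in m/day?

Convert K: 0.00183 m/s × 86400 = 158.1 m/day.
Hydraulic gradient i = Δh / L = 47.7 / 1450 = 0.03290.
Darcy flux q = K · i = 158.1 × 0.03290 = 5.201 m/day.
Seepage velocity v = q / n_e = 5.201 / 0.06 = 86.69 m/day.

86.7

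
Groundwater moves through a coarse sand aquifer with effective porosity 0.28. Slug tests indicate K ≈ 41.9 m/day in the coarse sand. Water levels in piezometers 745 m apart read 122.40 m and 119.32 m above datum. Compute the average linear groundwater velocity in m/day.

Hydraulic gradient i = (122.40 − 119.32) / 745 = 3.08 / 745 = 0.004134.
Darcy flux q = K · i = 41.90 × 0.004134 = 0.1732 m/day.
Seepage velocity v = q / n_e = 0.1732 / 0.28 = 0.6187 m/day.

0.619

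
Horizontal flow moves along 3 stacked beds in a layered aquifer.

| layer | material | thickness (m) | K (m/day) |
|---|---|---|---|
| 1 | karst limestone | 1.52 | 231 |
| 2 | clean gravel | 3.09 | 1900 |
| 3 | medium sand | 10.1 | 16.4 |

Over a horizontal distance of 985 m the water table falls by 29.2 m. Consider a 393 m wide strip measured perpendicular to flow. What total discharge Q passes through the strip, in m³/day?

74400

Flow is parallel to layering, so each bed carries its own Darcy discharge and the transmissivities add.
Σ(K_i·b_i) = 231×1.52 + 1900×3.09 + 16.4×10.1 = 6388 m²/day.
Hydraulic gradient i = Δh / L = 29.2 / 985 = 0.02964.
Q = Σ(K_i·b_i) · W · i = 6388 × 393 × 0.02964 = 74420 m³/day.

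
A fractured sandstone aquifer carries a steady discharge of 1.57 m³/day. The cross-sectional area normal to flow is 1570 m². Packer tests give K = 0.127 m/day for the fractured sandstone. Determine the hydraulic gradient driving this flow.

From Q = K·A·i, i = Q / (K·A) = 1.57 / (0.1270 × 1570) = 0.007874.

0.00787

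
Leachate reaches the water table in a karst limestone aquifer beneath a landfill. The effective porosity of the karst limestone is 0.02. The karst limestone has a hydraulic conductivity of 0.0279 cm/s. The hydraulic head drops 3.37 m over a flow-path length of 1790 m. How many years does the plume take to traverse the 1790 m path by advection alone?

2.16

Convert K: 0.0279 cm/s × 864 = 24.11 m/day.
Hydraulic gradient i = Δh / L = 3.37 / 1790 = 0.001883.
Darcy flux q = K · i = 24.11 × 0.001883 = 0.04538 m/day.
Seepage velocity v = q / n_e = 0.04538 / 0.02 = 2.269 m/day.
Travel time t = L / v = 1790 / 2.269 = 788.8 days = 2.160 years.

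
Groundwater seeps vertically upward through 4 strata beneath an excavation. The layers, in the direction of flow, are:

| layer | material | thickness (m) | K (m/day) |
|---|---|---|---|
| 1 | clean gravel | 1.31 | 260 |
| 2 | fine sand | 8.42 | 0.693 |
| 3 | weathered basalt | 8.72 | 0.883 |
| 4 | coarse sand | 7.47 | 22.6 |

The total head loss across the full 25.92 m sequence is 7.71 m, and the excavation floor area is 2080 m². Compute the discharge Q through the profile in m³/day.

717

Flow is perpendicular to layering, so the layers act in series and the equivalent K is the thickness-weighted harmonic mean.
Total thickness L = 1.31 + 8.42 + 8.72 + 7.47 = 25.92 m.
Σ(b_i/K_i) = 1.31/260 + 8.42/0.693 + 8.72/0.883 + 7.47/22.6 = 22.36 d.
K_eq = L / Σ(b_i/K_i) = 25.92 / 22.36 = 1.159 m/day.
Q = K_eq · A · (Δh/L) = 1.159 × 2080 × (7.71/25.92) = 717.2 m³/day.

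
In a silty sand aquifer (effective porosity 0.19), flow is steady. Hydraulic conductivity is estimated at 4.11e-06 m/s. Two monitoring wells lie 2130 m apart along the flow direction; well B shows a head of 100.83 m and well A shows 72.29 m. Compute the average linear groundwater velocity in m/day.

Convert K: 4.11e-06 m/s × 86400 = 0.3551 m/day.
Hydraulic gradient i = (100.83 − 72.29) / 2130 = 28.54 / 2130 = 0.01340.
Darcy flux q = K · i = 0.3551 × 0.01340 = 0.004758 m/day.
Seepage velocity v = q / n_e = 0.004758 / 0.19 = 0.02504 m/day.

0.0250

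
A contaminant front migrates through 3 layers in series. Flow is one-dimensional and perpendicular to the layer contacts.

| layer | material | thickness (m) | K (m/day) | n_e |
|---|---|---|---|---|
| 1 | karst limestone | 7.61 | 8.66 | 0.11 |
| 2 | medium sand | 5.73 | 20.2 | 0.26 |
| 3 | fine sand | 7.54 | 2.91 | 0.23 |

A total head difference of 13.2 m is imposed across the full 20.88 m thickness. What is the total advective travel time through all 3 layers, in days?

1.15

With flow normal to the layers, continuity requires the same specific discharge q through every layer.
Σ(b_i/K_i) = 7.61/8.66 + 5.73/20.2 + 7.54/2.91 = 3.753 d.
q = Δh / Σ(b_i/K_i) = 13.2 / 3.753 = 3.517 m/day.
In each layer the seepage velocity is v_i = q/n_i, so the layer transit time is t_i = b_i·n_i / q:
  layer 1 (karst limestone): t_1 = 7.61 × 0.11 / 3.517 = 0.2380 d
  layer 2 (medium sand): t_2 = 5.73 × 0.26 / 3.517 = 0.4236 d
  layer 3 (fine sand): t_3 = 7.54 × 0.23 / 3.517 = 0.4931 d
Total t = Σ t_i = 1.155 days.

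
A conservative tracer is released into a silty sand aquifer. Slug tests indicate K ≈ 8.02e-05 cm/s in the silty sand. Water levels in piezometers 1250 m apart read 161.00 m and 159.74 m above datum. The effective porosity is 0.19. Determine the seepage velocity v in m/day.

0.000368

Convert K: 8.02e-05 cm/s × 864 = 0.06929 m/day.
Hydraulic gradient i = (161.00 − 159.74) / 1250 = 1.26 / 1250 = 0.001008.
Darcy flux q = K · i = 0.06929 × 0.001008 = 6.985e-05 m/day.
Seepage velocity v = q / n_e = 6.985e-05 / 0.19 = 0.0003676 m/day.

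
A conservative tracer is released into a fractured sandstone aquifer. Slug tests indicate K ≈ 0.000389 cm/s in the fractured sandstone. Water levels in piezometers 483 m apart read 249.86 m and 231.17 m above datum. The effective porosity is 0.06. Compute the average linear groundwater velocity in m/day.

Convert K: 0.000389 cm/s × 864 = 0.3361 m/day.
Hydraulic gradient i = (249.86 − 231.17) / 483 = 18.69 / 483 = 0.03870.
Darcy flux q = K · i = 0.3361 × 0.03870 = 0.01301 m/day.
Seepage velocity v = q / n_e = 0.01301 / 0.06 = 0.2168 m/day.

0.217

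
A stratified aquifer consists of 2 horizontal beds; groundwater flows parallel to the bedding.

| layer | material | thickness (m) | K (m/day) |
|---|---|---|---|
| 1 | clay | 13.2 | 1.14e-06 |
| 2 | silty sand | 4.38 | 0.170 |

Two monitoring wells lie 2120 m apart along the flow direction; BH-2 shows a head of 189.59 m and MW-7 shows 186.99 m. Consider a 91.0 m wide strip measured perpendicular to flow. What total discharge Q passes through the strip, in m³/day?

0.0831

Flow is parallel to layering, so each bed carries its own Darcy discharge and the transmissivities add.
Σ(K_i·b_i) = 1.14e-06×13.2 + 0.170×4.38 = 0.7446 m²/day.
Hydraulic gradient i = (189.59 − 186.99) / 2120 = 2.6 / 2120 = 0.001226.
Q = Σ(K_i·b_i) · W · i = 0.7446 × 91.0 × 0.001226 = 0.08310 m³/day.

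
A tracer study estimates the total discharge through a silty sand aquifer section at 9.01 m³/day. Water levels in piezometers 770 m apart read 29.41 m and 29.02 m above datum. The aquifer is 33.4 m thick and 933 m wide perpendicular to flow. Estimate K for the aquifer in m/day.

0.571

Cross-sectional area A = 933 × 33.4 = 31162 m².
Hydraulic gradient i = (29.41 − 29.02) / 770 = 0.39 / 770 = 0.0005065.
From Q = K·A·i, K = Q / (A·i) = 9.01 / (31162 × 0.0005065) = 0.5709 m/day.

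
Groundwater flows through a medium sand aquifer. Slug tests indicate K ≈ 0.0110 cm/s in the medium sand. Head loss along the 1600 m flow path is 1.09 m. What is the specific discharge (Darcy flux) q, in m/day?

0.00647

Convert K: 0.0110 cm/s × 864 = 9.504 m/day.
Hydraulic gradient i = Δh / L = 1.09 / 1600 = 0.0006812.
Specific discharge q = K · i = 9.504 × 0.0006812 = 0.006475 m/day.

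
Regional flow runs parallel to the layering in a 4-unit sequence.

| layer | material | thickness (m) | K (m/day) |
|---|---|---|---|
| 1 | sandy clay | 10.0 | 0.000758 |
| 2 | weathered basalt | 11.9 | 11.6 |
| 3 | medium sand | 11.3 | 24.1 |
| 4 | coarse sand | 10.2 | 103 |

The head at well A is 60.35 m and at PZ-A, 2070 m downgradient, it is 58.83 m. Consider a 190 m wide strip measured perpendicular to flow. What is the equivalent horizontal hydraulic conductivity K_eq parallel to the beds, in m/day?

Flow is parallel to layering, so each bed carries its own Darcy discharge and the transmissivities add.
Σ(K_i·b_i) = 0.000758×10.0 + 11.6×11.9 + 24.1×11.3 + 103×10.2 = 1461 m²/day.
Total thickness b = 43.40 m, so K_eq = Σ(K_i·b_i)/b = 33.66 m/day.

33.7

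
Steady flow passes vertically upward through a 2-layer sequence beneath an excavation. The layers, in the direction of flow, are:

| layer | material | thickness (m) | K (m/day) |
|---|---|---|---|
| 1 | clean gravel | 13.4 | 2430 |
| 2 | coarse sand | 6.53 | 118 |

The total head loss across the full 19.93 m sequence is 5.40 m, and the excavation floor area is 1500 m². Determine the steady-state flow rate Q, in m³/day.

133000

Flow is perpendicular to layering, so the layers act in series and the equivalent K is the thickness-weighted harmonic mean.
Total thickness L = 13.4 + 6.53 = 19.93 m.
Σ(b_i/K_i) = 13.4/2430 + 6.53/118 = 0.06085 d.
K_eq = L / Σ(b_i/K_i) = 19.93 / 0.06085 = 327.5 m/day.
Q = K_eq · A · (Δh/L) = 327.5 × 1500 × (5.40/19.93) = 1.331e+05 m³/day.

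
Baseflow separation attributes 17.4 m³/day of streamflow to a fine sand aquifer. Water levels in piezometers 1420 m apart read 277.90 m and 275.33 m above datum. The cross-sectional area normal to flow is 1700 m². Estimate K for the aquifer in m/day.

Hydraulic gradient i = (277.90 − 275.33) / 1420 = 2.57 / 1420 = 0.001810.
From Q = K·A·i, K = Q / (A·i) = 17.4 / (1700 × 0.001810) = 5.655 m/day.

5.66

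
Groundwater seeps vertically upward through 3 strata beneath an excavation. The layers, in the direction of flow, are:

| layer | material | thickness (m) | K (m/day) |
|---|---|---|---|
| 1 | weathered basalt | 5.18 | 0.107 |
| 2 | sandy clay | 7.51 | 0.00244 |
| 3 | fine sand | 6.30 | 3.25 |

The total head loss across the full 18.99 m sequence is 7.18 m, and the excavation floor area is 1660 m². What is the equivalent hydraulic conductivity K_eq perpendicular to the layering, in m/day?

Flow is perpendicular to layering, so the layers act in series and the equivalent K is the thickness-weighted harmonic mean.
Total thickness L = 5.18 + 7.51 + 6.30 = 18.99 m.
Σ(b_i/K_i) = 5.18/0.107 + 7.51/0.00244 + 6.30/3.25 = 3128 d.
K_eq = L / Σ(b_i/K_i) = 18.99 / 3128 = 0.006071 m/day.

0.00607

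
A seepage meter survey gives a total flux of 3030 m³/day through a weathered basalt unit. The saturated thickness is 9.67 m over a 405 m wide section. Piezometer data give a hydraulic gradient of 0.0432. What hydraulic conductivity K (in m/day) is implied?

Cross-sectional area A = 405 × 9.67 = 3916 m².
Hydraulic gradient i = 0.0432.
From Q = K·A·i, K = Q / (A·i) = 3030 / (3916 × 0.04320) = 17.91 m/day.

17.9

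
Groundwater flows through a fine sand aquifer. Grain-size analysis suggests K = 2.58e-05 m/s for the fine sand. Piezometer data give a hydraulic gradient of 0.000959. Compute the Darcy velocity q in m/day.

Convert K: 2.58e-05 m/s × 86400 = 2.229 m/day.
Hydraulic gradient i = 0.000959.
Specific discharge q = K · i = 2.229 × 0.0009590 = 0.002138 m/day.

0.00214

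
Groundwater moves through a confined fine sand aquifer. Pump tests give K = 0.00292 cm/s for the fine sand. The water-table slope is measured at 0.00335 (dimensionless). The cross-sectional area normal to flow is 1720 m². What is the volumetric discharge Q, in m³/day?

14.5

Convert K: 0.00292 cm/s × 864 = 2.523 m/day.
Hydraulic gradient i = 0.00335.
Darcy's law: Q = K · A · i = 2.523 × 1720 × 0.003350 = 14.54 m³/day.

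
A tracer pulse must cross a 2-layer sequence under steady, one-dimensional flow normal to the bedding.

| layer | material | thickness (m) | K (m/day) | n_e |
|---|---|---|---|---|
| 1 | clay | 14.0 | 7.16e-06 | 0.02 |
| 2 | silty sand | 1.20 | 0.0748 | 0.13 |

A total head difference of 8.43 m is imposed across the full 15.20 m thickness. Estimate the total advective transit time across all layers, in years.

With flow normal to the layers, continuity requires the same specific discharge q through every layer.
Σ(b_i/K_i) = 14.0/7.16e-06 + 1.20/0.0748 = 1.955e+06 d.
q = Δh / Σ(b_i/K_i) = 8.43 / 1.955e+06 = 4.311e-06 m/day.
In each layer the seepage velocity is v_i = q/n_i, so the layer transit time is t_i = b_i·n_i / q:
  layer 1 (clay): t_1 = 14.0 × 0.02 / 4.311e-06 = 64945 d
  layer 2 (silty sand): t_2 = 1.20 × 0.13 / 4.311e-06 = 36184 d
Total t = Σ t_i = 1.011e+05 days = 276.9 years.

277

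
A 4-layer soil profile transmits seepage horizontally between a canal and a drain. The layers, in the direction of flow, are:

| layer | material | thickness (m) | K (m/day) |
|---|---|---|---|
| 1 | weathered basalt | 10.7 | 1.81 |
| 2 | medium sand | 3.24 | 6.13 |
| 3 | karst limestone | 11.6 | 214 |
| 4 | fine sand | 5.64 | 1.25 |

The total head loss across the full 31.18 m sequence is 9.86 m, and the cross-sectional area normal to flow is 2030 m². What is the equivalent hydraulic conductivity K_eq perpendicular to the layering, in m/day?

2.83

Flow is perpendicular to layering, so the layers act in series and the equivalent K is the thickness-weighted harmonic mean.
Total thickness L = 10.7 + 3.24 + 11.6 + 5.64 = 31.18 m.
Σ(b_i/K_i) = 10.7/1.81 + 3.24/6.13 + 11.6/214 + 5.64/1.25 = 11.01 d.
K_eq = L / Σ(b_i/K_i) = 31.18 / 11.01 = 2.833 m/day.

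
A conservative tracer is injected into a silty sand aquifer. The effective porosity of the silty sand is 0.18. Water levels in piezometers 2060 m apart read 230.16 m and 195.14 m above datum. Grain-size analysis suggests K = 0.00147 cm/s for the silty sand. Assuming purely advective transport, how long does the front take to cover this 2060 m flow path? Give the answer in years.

47.0

Convert K: 0.00147 cm/s × 864 = 1.270 m/day.
Hydraulic gradient i = (230.16 − 195.14) / 2060 = 35.02 / 2060 = 0.01700.
Darcy flux q = K · i = 1.270 × 0.01700 = 0.02159 m/day.
Seepage velocity v = q / n_e = 0.02159 / 0.18 = 0.1200 m/day.
Travel time t = L / v = 2060 / 0.1200 = 17174 days = 47.02 years.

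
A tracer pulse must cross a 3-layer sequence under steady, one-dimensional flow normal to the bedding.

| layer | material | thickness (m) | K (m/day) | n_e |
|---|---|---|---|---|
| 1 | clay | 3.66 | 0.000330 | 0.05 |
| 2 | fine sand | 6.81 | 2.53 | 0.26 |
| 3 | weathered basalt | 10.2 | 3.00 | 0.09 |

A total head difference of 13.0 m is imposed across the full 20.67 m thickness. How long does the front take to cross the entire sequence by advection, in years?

6.71

With flow normal to the layers, continuity requires the same specific discharge q through every layer.
Σ(b_i/K_i) = 3.66/0.000330 + 6.81/2.53 + 10.2/3.00 = 11097 d.
q = Δh / Σ(b_i/K_i) = 13.0 / 11097 = 0.001171 m/day.
In each layer the seepage velocity is v_i = q/n_i, so the layer transit time is t_i = b_i·n_i / q:
  layer 1 (clay): t_1 = 3.66 × 0.05 / 0.001171 = 156.2 d
  layer 2 (fine sand): t_2 = 6.81 × 0.26 / 0.001171 = 1511 d
  layer 3 (weathered basalt): t_3 = 10.2 × 0.09 / 0.001171 = 783.6 d
Total t = Σ t_i = 2451 days = 6.711 years.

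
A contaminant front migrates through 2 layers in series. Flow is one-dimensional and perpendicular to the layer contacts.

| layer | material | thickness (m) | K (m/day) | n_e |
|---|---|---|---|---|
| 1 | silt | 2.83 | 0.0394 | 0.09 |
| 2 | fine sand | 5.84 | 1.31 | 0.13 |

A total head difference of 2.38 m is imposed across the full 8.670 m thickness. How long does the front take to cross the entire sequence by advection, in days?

32.5

With flow normal to the layers, continuity requires the same specific discharge q through every layer.
Σ(b_i/K_i) = 2.83/0.0394 + 5.84/1.31 = 76.29 d.
q = Δh / Σ(b_i/K_i) = 2.38 / 76.29 = 0.03120 m/day.
In each layer the seepage velocity is v_i = q/n_i, so the layer transit time is t_i = b_i·n_i / q:
  layer 1 (silt): t_1 = 2.83 × 0.09 / 0.03120 = 8.164 d
  layer 2 (fine sand): t_2 = 5.84 × 0.13 / 0.03120 = 24.33 d
Total t = Σ t_i = 32.50 days.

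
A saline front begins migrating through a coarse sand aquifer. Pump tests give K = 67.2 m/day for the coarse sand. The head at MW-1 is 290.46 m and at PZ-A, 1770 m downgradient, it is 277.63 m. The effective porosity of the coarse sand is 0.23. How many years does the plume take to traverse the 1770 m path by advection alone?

Hydraulic gradient i = (290.46 − 277.63) / 1770 = 12.83 / 1770 = 0.007249.
Darcy flux q = K · i = 67.20 × 0.007249 = 0.4871 m/day.
Seepage velocity v = q / n_e = 0.4871 / 0.23 = 2.118 m/day.
Travel time t = L / v = 1770 / 2.118 = 835.8 days = 2.288 years.

2.29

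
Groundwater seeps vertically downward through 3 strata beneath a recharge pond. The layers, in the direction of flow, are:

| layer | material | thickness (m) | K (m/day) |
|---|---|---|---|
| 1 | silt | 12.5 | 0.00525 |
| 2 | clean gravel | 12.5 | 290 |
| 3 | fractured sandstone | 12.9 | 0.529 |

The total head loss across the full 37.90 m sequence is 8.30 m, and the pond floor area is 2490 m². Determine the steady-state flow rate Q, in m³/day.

8.59

Flow is perpendicular to layering, so the layers act in series and the equivalent K is the thickness-weighted harmonic mean.
Total thickness L = 12.5 + 12.5 + 12.9 = 37.90 m.
Σ(b_i/K_i) = 12.5/0.00525 + 12.5/290 + 12.9/0.529 = 2405 d.
K_eq = L / Σ(b_i/K_i) = 37.90 / 2405 = 0.01576 m/day.
Q = K_eq · A · (Δh/L) = 0.01576 × 2490 × (8.30/37.90) = 8.592 m³/day.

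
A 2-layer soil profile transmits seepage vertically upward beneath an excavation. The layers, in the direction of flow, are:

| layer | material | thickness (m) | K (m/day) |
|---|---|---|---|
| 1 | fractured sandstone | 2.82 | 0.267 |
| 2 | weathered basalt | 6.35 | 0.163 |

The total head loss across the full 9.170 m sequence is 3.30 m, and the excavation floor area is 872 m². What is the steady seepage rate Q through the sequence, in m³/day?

Flow is perpendicular to layering, so the layers act in series and the equivalent K is the thickness-weighted harmonic mean.
Total thickness L = 2.82 + 6.35 = 9.170 m.
Σ(b_i/K_i) = 2.82/0.267 + 6.35/0.163 = 49.52 d.
K_eq = L / Σ(b_i/K_i) = 9.170 / 49.52 = 0.1852 m/day.
Q = K_eq · A · (Δh/L) = 0.1852 × 872 × (3.30/9.170) = 58.11 m³/day.

58.1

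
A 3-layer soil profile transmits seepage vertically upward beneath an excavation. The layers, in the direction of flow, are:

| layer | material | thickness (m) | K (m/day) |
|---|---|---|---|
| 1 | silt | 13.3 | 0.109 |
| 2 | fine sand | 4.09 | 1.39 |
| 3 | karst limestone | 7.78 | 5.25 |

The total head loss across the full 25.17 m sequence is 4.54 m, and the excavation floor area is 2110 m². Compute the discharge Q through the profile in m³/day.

75.8

Flow is perpendicular to layering, so the layers act in series and the equivalent K is the thickness-weighted harmonic mean.
Total thickness L = 13.3 + 4.09 + 7.78 = 25.17 m.
Σ(b_i/K_i) = 13.3/0.109 + 4.09/1.39 + 7.78/5.25 = 126.4 d.
K_eq = L / Σ(b_i/K_i) = 25.17 / 126.4 = 0.1991 m/day.
Q = K_eq · A · (Δh/L) = 0.1991 × 2110 × (4.54/25.17) = 75.76 m³/day.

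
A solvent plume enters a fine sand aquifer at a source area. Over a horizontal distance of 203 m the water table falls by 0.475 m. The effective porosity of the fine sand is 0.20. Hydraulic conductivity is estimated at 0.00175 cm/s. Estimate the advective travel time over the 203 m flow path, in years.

31.4

Convert K: 0.00175 cm/s × 864 = 1.512 m/day.
Hydraulic gradient i = Δh / L = 0.475 / 203 = 0.002340.
Darcy flux q = K · i = 1.512 × 0.002340 = 0.003538 m/day.
Seepage velocity v = q / n_e = 0.003538 / 0.20 = 0.01769 m/day.
Travel time t = L / v = 203 / 0.01769 = 11476 days = 31.42 years.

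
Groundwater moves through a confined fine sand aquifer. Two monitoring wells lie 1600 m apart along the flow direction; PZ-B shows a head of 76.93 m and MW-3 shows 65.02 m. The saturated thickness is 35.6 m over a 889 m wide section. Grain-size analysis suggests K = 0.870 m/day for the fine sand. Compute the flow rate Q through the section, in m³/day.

Cross-sectional area A = 889 × 35.6 = 31648 m².
Hydraulic gradient i = (76.93 − 65.02) / 1600 = 11.91 / 1600 = 0.007444.
Darcy's law: Q = K · A · i = 0.8700 × 31648 × 0.007444 = 205.0 m³/day.

205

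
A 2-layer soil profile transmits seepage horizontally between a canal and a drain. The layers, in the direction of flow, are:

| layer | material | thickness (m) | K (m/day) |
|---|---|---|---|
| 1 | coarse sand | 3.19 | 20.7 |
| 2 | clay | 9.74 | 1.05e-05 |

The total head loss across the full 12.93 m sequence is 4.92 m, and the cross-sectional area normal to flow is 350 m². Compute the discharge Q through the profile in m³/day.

Flow is perpendicular to layering, so the layers act in series and the equivalent K is the thickness-weighted harmonic mean.
Total thickness L = 3.19 + 9.74 = 12.93 m.
Σ(b_i/K_i) = 3.19/20.7 + 9.74/1.05e-05 = 9.276e+05 d.
K_eq = L / Σ(b_i/K_i) = 12.93 / 9.276e+05 = 1.394e-05 m/day.
Q = K_eq · A · (Δh/L) = 1.394e-05 × 350 × (4.92/12.93) = 0.001856 m³/day.

0.00186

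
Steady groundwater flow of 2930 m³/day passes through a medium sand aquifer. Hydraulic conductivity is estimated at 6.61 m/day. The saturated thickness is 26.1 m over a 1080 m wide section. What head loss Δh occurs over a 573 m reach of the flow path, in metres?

Cross-sectional area A = 1080 × 26.1 = 28188 m².
From Q = K·A·i, i = Q / (K·A) = 2930 / (6.610 × 28188) = 0.01573.
Head loss Δh = i · L = 0.01573 × 573 = 9.011 m.

9.01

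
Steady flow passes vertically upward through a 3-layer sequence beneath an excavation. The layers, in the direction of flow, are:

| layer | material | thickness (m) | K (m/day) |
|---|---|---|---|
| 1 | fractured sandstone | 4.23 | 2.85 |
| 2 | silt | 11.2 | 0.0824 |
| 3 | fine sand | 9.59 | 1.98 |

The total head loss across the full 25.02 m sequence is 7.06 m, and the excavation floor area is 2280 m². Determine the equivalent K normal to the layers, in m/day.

Flow is perpendicular to layering, so the layers act in series and the equivalent K is the thickness-weighted harmonic mean.
Total thickness L = 4.23 + 11.2 + 9.59 = 25.02 m.
Σ(b_i/K_i) = 4.23/2.85 + 11.2/0.0824 + 9.59/1.98 = 142.2 d.
K_eq = L / Σ(b_i/K_i) = 25.02 / 142.2 = 0.1759 m/day.

0.176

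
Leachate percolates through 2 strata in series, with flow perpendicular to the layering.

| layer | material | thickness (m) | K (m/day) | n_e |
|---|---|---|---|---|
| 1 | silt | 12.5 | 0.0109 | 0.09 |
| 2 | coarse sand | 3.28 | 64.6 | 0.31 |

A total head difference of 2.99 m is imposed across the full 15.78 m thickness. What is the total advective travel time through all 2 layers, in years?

2.25

With flow normal to the layers, continuity requires the same specific discharge q through every layer.
Σ(b_i/K_i) = 12.5/0.0109 + 3.28/64.6 = 1147 d.
q = Δh / Σ(b_i/K_i) = 2.99 / 1147 = 0.002607 m/day.
In each layer the seepage velocity is v_i = q/n_i, so the layer transit time is t_i = b_i·n_i / q:
  layer 1 (silt): t_1 = 12.5 × 0.09 / 0.002607 = 431.5 d
  layer 2 (coarse sand): t_2 = 3.28 × 0.31 / 0.002607 = 390.0 d
Total t = Σ t_i = 821.5 days = 2.249 years.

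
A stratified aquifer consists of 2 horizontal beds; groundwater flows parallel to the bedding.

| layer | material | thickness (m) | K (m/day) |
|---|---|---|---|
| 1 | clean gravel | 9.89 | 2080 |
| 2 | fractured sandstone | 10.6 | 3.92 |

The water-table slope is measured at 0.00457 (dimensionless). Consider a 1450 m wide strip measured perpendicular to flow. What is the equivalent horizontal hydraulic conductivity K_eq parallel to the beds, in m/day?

1010

Flow is parallel to layering, so each bed carries its own Darcy discharge and the transmissivities add.
Σ(K_i·b_i) = 2080×9.89 + 3.92×10.6 = 20613 m²/day.
Total thickness b = 20.49 m, so K_eq = Σ(K_i·b_i)/b = 1006 m/day.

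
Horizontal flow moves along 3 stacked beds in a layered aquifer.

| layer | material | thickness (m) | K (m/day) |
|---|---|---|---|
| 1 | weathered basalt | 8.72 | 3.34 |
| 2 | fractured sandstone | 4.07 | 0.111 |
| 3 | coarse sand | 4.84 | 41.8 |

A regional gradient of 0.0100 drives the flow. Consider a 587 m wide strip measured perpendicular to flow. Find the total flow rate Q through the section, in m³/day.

1360

Flow is parallel to layering, so each bed carries its own Darcy discharge and the transmissivities add.
Σ(K_i·b_i) = 3.34×8.72 + 0.111×4.07 + 41.8×4.84 = 231.9 m²/day.
Hydraulic gradient i = 0.0100.
Q = Σ(K_i·b_i) · W · i = 231.9 × 587 × 0.01000 = 1361 m³/day.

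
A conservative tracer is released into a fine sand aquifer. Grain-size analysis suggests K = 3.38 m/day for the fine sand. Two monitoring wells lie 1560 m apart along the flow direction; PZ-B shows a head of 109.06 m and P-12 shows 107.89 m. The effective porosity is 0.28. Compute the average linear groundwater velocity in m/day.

0.00905

Hydraulic gradient i = (109.06 − 107.89) / 1560 = 1.17 / 1560 = 0.0007500.
Darcy flux q = K · i = 3.380 × 0.0007500 = 0.002535 m/day.
Seepage velocity v = q / n_e = 0.002535 / 0.28 = 0.009054 m/day.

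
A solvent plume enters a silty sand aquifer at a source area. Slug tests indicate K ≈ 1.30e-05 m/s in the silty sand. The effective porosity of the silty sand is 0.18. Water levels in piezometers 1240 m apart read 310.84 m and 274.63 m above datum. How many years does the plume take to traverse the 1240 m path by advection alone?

18.6

Convert K: 1.30e-05 m/s × 86400 = 1.123 m/day.
Hydraulic gradient i = (310.84 − 274.63) / 1240 = 36.21 / 1240 = 0.02920.
Darcy flux q = K · i = 1.123 × 0.02920 = 0.03280 m/day.
Seepage velocity v = q / n_e = 0.03280 / 0.18 = 0.1822 m/day.
Travel time t = L / v = 1240 / 0.1822 = 6805 days = 18.63 years.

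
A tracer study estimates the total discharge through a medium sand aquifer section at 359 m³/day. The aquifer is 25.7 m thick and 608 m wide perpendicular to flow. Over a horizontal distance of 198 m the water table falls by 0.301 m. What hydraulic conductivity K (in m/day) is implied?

15.1

Cross-sectional area A = 608 × 25.7 = 15626 m².
Hydraulic gradient i = Δh / L = 0.301 / 198 = 0.001520.
From Q = K·A·i, K = Q / (A·i) = 359 / (15626 × 0.001520) = 15.11 m/day.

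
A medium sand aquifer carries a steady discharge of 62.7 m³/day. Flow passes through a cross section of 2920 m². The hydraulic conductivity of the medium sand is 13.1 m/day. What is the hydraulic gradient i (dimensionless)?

0.00164

From Q = K·A·i, i = Q / (K·A) = 62.7 / (13.10 × 2920) = 0.001639.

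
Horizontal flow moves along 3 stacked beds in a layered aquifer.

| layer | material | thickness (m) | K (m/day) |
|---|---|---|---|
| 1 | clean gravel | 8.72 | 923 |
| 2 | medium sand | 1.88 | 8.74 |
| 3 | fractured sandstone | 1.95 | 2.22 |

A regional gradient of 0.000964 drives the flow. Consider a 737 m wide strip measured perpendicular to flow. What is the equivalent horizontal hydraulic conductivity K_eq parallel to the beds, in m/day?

643

Flow is parallel to layering, so each bed carries its own Darcy discharge and the transmissivities add.
Σ(K_i·b_i) = 923×8.72 + 8.74×1.88 + 2.22×1.95 = 8069 m²/day.
Total thickness b = 12.55 m, so K_eq = Σ(K_i·b_i)/b = 643.0 m/day.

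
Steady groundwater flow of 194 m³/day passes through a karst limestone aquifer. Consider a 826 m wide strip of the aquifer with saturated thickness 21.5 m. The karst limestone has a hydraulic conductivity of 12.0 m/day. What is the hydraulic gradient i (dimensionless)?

Cross-sectional area A = 826 × 21.5 = 17759 m².
From Q = K·A·i, i = Q / (K·A) = 194 / (12.00 × 17759) = 0.0009103.

0.000910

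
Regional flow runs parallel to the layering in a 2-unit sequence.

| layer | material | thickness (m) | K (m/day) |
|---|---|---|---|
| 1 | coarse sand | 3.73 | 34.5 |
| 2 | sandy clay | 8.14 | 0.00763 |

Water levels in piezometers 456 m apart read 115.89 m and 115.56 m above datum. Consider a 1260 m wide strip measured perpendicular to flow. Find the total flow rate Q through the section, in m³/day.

117

Flow is parallel to layering, so each bed carries its own Darcy discharge and the transmissivities add.
Σ(K_i·b_i) = 34.5×3.73 + 0.00763×8.14 = 128.7 m²/day.
Hydraulic gradient i = (115.89 − 115.56) / 456 = 0.33 / 456 = 0.0007237.
Q = Σ(K_i·b_i) · W · i = 128.7 × 1260 × 0.0007237 = 117.4 m³/day.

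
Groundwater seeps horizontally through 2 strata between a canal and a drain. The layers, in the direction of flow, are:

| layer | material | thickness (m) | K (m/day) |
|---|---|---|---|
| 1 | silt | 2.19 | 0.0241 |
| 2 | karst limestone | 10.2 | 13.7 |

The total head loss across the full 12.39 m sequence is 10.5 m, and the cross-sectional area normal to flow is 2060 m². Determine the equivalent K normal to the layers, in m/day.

Flow is perpendicular to layering, so the layers act in series and the equivalent K is the thickness-weighted harmonic mean.
Total thickness L = 2.19 + 10.2 = 12.39 m.
Σ(b_i/K_i) = 2.19/0.0241 + 10.2/13.7 = 91.62 d.
K_eq = L / Σ(b_i/K_i) = 12.39 / 91.62 = 0.1352 m/day.

0.135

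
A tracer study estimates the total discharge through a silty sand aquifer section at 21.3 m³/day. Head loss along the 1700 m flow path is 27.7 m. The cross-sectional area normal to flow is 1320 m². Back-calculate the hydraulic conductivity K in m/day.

Hydraulic gradient i = Δh / L = 27.7 / 1700 = 0.01629.
From Q = K·A·i, K = Q / (A·i) = 21.3 / (1320 × 0.01629) = 0.9903 m/day.

0.990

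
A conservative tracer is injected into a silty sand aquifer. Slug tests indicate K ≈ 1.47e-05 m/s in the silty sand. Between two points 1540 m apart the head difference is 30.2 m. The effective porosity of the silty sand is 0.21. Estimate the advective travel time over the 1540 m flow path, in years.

Convert K: 1.47e-05 m/s × 86400 = 1.270 m/day.
Hydraulic gradient i = Δh / L = 30.2 / 1540 = 0.01961.
Darcy flux q = K · i = 1.270 × 0.01961 = 0.02491 m/day.
Seepage velocity v = q / n_e = 0.02491 / 0.21 = 0.1186 m/day.
Travel time t = L / v = 1540 / 0.1186 = 12984 days = 35.55 years.

35.5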